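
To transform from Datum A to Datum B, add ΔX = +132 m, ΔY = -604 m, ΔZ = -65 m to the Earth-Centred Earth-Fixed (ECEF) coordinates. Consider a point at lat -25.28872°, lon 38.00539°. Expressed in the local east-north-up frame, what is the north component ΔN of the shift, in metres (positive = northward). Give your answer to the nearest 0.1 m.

ΔN = -173.2 m

At φ = -25.28872°, λ = 38.00539°: sin φ = -0.427180, cos φ = 0.904167, sin λ = 0.615736, cos λ = 0.787953.
ΔN = −sin φ cos λ·ΔX − sin φ sin λ·ΔY + cos φ·ΔZ = −(-0.427180)(0.787953)(132) − (-0.427180)(0.615736)(-604) + (0.904167)(-65) = -173.21 m.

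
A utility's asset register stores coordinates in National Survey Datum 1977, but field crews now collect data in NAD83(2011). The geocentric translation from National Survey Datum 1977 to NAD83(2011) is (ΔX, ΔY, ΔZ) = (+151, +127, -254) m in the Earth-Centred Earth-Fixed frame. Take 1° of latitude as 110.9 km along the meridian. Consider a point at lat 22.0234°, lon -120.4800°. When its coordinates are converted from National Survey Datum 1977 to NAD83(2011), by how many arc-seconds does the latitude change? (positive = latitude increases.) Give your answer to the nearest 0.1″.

sin φ = 0.374985, cos φ = 0.927031, sin λ = -0.861806, cos λ = -0.507238.
North component: ΔN = −sin φ cos λ·ΔX − sin φ sin λ·ΔY + cos φ·ΔZ = −(0.374985)(-0.507238)(151) − (0.374985)(-0.861806)(127) + (0.927031)(-254) = -165.70 m.
1° of latitude spans 110900 m, so Δφ = -165.70 / 110900 × 3600 = -5.379″.

Δφ = -5.4″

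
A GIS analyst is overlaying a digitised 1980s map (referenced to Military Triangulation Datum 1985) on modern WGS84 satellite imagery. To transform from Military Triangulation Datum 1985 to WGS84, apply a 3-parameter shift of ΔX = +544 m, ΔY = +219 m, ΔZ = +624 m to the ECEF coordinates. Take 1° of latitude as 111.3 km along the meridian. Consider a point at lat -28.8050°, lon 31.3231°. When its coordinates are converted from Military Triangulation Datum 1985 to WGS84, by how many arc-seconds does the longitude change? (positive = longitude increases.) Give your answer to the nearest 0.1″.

sin φ = -0.481830, cos φ = 0.876265, sin λ = 0.519864, cos λ = 0.854249.
East component: ΔE = −sin λ·ΔX + cos λ·ΔY = −(0.519864)(544) + (0.854249)(219) = -95.73 m.
1° of latitude spans 111300 m; at latitude φ, 1° of longitude spans that × cos φ = 97528.3 m, so Δλ = -95.73 / 97528.3 × 3600 = -3.533″.

Δλ = -3.5″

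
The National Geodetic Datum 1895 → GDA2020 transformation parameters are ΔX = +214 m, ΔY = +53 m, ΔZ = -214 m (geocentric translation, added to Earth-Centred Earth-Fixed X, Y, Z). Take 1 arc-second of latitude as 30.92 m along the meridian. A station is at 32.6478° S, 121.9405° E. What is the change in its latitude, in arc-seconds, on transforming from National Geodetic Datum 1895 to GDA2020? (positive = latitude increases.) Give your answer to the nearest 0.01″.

Δφ = -7.02″

sin φ = -0.539473, cos φ = 0.842003, sin λ = 0.848598, cos λ = -0.529038.
North component: ΔN = −sin φ cos λ·ΔX − sin φ sin λ·ΔY + cos φ·ΔZ = −(-0.539473)(-0.529038)(214) − (-0.539473)(0.848598)(53) + (0.842003)(-214) = -217.00 m.
1° of latitude spans 3600 × 30.92 = 111312 m, so Δφ = -217.00 / 111312 × 3600 = -7.018″.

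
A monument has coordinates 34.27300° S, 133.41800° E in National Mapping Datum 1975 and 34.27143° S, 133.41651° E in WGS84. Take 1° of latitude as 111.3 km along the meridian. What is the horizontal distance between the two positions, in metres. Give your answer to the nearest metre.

222 m

Δφ = -34.27143° − -34.27300° = +0.00157°; Δλ = 133.41651° − 133.41800° = -0.00149°.
ΔN = Δφ × 111300 = 174.7 m; ΔE = Δλ × 111300 × cos(-34.27300°) = -0.00149 × 111300 × 0.826364 = -137.0 m.
Distance = √(ΔE² + ΔN²) = √((-137.0)² + 174.7²) = 222.1 m.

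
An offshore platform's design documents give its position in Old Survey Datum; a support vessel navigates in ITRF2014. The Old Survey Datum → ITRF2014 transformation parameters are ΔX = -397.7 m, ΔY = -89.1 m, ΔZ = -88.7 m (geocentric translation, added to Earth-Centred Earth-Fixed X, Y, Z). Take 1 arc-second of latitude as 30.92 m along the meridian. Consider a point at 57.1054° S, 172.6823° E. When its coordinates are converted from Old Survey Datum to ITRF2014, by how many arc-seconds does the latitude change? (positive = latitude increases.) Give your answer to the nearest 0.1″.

sin φ = -0.839671, cos φ = 0.543095, sin λ = 0.127371, cos λ = -0.991855.
North component: ΔN = −sin φ cos λ·ΔX − sin φ sin λ·ΔY + cos φ·ΔZ = −(-0.839671)(-0.991855)(-397.7) − (-0.839671)(0.127371)(-89.1) + (0.543095)(-88.7) = 273.52 m.
1° of latitude spans 3600 × 30.92 = 111312 m, so Δφ = 273.52 / 111312 × 3600 = 8.846″.

Δφ = 8.8″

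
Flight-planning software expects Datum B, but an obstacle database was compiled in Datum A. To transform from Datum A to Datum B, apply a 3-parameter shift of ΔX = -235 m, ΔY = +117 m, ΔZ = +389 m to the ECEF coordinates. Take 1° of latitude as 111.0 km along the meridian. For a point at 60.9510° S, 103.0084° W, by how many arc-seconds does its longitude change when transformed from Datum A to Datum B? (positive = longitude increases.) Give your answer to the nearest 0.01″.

Δλ = -17.05″

sin φ = -0.874205, cos φ = 0.485557, sin λ = -0.974337, cos λ = -0.225094.
East component: ΔE = −sin λ·ΔX + cos λ·ΔY = −(-0.974337)(-235) + (-0.225094)(117) = -255.31 m.
1° of latitude spans 111000 m; at latitude φ, 1° of longitude spans that × cos φ = 53896.9 m, so Δλ = -255.31 / 53896.9 × 3600 = -17.053″.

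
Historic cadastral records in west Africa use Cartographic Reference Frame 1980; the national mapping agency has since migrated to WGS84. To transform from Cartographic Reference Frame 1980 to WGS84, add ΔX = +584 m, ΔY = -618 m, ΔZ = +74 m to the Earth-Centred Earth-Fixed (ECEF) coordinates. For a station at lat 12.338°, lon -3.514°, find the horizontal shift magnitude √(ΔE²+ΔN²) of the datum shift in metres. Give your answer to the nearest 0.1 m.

At φ = 12.338°, λ = -3.514°: sin φ = 0.213678, cos φ = 0.976904, sin λ = -0.061292, cos λ = 0.998120.
ΔE = −sin λ·ΔX + cos λ·ΔY = −(-0.061292)·(584) + (0.998120)·(-618) = -581.04 m.
ΔN = −sin φ cos λ·ΔX − sin φ sin λ·ΔY + cos φ·ΔZ = −(0.213678)(0.998120)(584) − (0.213678)(-0.061292)(-618) + (0.976904)(74) = -60.36 m.
Horizontal magnitude = √(ΔE² + ΔN²) = √((-581.04)² + (-60.36)²) = 584.17 m.

584.2 m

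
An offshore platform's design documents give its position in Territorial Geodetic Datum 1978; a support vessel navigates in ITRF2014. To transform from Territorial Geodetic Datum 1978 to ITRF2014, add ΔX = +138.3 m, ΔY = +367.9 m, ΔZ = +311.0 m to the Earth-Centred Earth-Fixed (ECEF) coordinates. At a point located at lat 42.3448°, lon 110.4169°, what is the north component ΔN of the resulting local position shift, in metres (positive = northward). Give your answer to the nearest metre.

The local north axis is (−sin φ cos λ, −sin φ sin λ, cos φ), giving ΔN = 32.498 − 232.246 + 229.862 = 30.11 m.

ΔN = 30 m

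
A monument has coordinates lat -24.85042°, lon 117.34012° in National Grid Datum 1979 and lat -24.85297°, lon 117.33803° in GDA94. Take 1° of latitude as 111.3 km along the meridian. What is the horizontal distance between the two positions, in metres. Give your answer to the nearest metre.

354 m

Δφ = -24.85297° − -24.85042° = -0.00255°; Δλ = 117.33803° − 117.34012° = -0.00209°.
ΔN = Δφ × 111300 = -283.8 m; ΔE = Δλ × 111300 × cos(-24.85042°) = -0.00209 × 111300 × 0.907408 = -211.1 m.
Distance = √(ΔE² + ΔN²) = √((-211.1)² + (-283.8)²) = 353.7 m.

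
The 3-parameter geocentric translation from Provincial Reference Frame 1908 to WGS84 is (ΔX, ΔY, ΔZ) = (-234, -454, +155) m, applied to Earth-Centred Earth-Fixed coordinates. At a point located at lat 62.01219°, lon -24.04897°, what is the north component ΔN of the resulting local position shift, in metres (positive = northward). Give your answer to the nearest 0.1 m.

ΔN = 98.1 m

The local north axis is (−sin φ cos λ, −sin φ sin λ, cos φ), giving ΔN = 188.697 − 163.375 + 72.739 = 98.06 m.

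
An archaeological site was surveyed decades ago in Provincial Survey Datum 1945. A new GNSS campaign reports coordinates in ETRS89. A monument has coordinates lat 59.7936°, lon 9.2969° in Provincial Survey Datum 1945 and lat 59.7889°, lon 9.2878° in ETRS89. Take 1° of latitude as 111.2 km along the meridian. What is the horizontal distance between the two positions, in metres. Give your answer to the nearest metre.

Δφ = 59.7889° − 59.7936° = -0.0047°; Δλ = 9.2878° − 9.2969° = -0.0091°.
ΔN = Δφ × 111200 = -522.6 m; ΔE = Δλ × 111200 × cos(59.7936°) = -0.0091 × 111200 × 0.503116 = -509.1 m.
Distance = √(ΔE² + ΔN²) = √((-509.1)² + (-522.6)²) = 729.6 m.

730 m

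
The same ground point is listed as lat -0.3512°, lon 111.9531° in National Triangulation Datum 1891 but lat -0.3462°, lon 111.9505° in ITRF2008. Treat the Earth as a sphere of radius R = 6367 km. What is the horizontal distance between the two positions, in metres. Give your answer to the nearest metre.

626 m

Δφ = -0.3462° − -0.3512° = +0.0050°; Δλ = 111.9505° − 111.9531° = -0.0026°.
1° along a meridian = πR/180 = 111125 m.
ΔN = Δφ × 111125 = 555.6 m; ΔE = Δλ × 111125 × cos(-0.3512°) = -0.0026 × 111125 × 0.999981 = -288.9 m.
Distance = √(ΔE² + ΔN²) = √((-288.9)² + 555.6²) = 626.3 m.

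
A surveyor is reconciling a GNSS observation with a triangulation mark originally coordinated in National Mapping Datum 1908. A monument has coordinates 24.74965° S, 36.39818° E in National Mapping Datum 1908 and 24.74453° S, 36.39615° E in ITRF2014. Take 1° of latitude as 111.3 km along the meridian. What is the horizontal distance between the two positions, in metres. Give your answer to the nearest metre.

Δφ = -24.74453° − -24.74965° = +0.00512°; Δλ = 36.39615° − 36.39818° = -0.00203°.
ΔN = Δφ × 111300 = 569.9 m; ΔE = Δλ × 111300 × cos(-24.74965°) = -0.00203 × 111300 × 0.908146 = -205.2 m.
Distance = √(ΔE² + ΔN²) = √((-205.2)² + 569.9²) = 605.7 m.

606 m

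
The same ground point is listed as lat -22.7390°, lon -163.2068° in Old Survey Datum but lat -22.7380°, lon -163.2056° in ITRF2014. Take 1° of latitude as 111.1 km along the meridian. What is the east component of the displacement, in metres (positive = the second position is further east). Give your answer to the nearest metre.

Δφ = -22.7380° − -22.7390° = +0.0010°; Δλ = -163.2056° − -163.2068° = +0.0012°.
ΔN = Δφ × 111100 = 111.1 m; ΔE = Δλ × 111100 × cos(-22.7390°) = +0.0012 × 111100 × 0.922275 = 123.0 m.

ΔE = 123 m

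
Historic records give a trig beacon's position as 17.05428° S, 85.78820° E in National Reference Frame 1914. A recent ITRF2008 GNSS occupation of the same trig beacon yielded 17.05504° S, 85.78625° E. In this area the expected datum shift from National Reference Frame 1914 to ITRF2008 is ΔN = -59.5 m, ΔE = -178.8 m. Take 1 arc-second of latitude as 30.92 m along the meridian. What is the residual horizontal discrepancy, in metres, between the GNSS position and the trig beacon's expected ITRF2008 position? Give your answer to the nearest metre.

Observed coordinate differences: Δφ = -0.00076°, Δλ = -0.00195°.
Converting to metres (1° lat = 111312 m, cos φ = 0.956027): observed ΔN = -84.6 m, observed ΔE = -207.5 m.
Subtracting the expected shift leaves a residual of -84.6 − (-59.5) = -25.1 m north and -207.5 − (-178.8) = -28.7 m east.
Residual distance = √((-25.1)² + (-28.7)²) = 38.1 m.

38 m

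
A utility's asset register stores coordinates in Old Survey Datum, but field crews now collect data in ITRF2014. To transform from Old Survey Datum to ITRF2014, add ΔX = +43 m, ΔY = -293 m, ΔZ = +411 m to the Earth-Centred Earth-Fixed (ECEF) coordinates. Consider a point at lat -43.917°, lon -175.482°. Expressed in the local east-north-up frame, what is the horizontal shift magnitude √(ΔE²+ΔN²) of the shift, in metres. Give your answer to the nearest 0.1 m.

408.7 m

The local east axis at (φ, λ) is (−sin λ, cos λ, 0), so ΔE = −sin(-175.482°)·43 + cos(-175.482°)·(-293) = 295.48 m.
The local north axis is (−sin φ cos λ, −sin φ sin λ, cos φ), giving ΔN = -29.733 + 16.009 + 296.062 = 282.34 m.
Horizontal magnitude = √(ΔE² + ΔN²) = √(295.48² + 282.34²) = 408.68 m.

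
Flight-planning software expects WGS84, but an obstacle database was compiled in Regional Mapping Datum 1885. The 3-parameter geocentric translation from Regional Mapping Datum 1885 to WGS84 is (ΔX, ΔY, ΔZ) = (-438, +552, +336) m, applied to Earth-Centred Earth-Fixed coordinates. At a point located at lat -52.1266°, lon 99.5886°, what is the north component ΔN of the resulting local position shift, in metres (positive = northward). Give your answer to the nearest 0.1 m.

ΔN = 693.5 m

At φ = -52.1266°, λ = 99.5886°: sin φ = -0.789369, cos φ = 0.613919, sin λ = 0.986029, cos λ = -0.166573.
ΔN = −sin φ cos λ·ΔX − sin φ sin λ·ΔY + cos φ·ΔZ = −(-0.789369)(-0.166573)(-438) − (-0.789369)(0.986029)(552) + (0.613919)(336) = 693.51 m.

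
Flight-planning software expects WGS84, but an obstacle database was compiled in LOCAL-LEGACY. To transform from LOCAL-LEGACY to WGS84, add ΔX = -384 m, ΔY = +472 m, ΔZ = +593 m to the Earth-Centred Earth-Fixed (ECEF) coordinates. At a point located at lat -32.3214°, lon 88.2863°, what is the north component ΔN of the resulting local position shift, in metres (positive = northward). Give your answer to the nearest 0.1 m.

The local north axis is (−sin φ cos λ, −sin φ sin λ, cos φ), giving ΔN = -6.140 + 252.250 + 501.122 = 747.23 m.

ΔN = 747.2 m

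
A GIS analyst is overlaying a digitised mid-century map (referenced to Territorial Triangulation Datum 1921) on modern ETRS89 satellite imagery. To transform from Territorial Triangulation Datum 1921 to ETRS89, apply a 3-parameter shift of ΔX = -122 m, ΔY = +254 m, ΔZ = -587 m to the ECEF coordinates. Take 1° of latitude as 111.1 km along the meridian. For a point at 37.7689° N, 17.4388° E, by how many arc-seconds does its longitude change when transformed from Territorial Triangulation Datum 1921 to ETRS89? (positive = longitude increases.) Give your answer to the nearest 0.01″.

sin φ = 0.612478, cos φ = 0.790488, sin λ = 0.299687, cos λ = 0.954038.
East component: ΔE = −sin λ·ΔX + cos λ·ΔY = −(0.299687)(-122) + (0.954038)(254) = 278.89 m.
1° of latitude spans 111100 m; at latitude φ, 1° of longitude spans that × cos φ = 87823.2 m, so Δλ = 278.89 / 87823.2 × 3600 = 11.432″.

Δλ = 11.43″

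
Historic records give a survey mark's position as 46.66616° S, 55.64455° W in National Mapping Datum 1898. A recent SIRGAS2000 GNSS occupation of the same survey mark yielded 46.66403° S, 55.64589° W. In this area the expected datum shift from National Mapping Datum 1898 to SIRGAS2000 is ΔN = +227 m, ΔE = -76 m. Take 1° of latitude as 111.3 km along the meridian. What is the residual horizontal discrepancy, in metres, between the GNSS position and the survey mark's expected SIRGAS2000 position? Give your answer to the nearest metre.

28 m

Observed coordinate differences: Δφ = +0.00213°, Δλ = -0.00134°.
Converting to metres (1° lat = 111300 m, cos φ = 0.686248): observed ΔN = 237.1 m, observed ΔE = -102.3 m.
Subtracting the expected shift leaves a residual of 237.1 − (227) = 10.1 m north and -102.3 − (-76) = -26.3 m east.
Residual distance = √(10.1² + (-26.3)²) = 28.2 m.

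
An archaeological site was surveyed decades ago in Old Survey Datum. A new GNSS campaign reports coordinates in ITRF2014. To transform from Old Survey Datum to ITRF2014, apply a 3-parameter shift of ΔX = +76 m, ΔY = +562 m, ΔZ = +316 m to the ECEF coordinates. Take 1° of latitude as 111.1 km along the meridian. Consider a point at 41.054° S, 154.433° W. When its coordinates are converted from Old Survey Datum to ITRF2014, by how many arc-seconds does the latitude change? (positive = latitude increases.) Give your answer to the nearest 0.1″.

sin φ = -0.656770, cos φ = 0.754091, sin λ = -0.431566, cos λ = -0.902081.
North component: ΔN = −sin φ cos λ·ΔX − sin φ sin λ·ΔY + cos φ·ΔZ = −(-0.656770)(-0.902081)(76) − (-0.656770)(-0.431566)(562) + (0.754091)(316) = 33.97 m.
1° of latitude spans 111100 m, so Δφ = 33.97 / 111100 × 3600 = 1.101″.

Δφ = 1.1″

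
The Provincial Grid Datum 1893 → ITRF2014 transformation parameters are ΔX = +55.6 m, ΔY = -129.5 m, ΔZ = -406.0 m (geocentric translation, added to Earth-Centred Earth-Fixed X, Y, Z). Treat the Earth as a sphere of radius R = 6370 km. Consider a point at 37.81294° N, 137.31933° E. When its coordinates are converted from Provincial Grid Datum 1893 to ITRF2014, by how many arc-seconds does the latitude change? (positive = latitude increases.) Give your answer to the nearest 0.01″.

Δφ = -7.83″

sin φ = 0.613085, cos φ = 0.790017, sin λ = 0.677912, cos λ = -0.735143.
North component: ΔN = −sin φ cos λ·ΔX − sin φ sin λ·ΔY + cos φ·ΔZ = −(0.613085)(-0.735143)(55.6) − (0.613085)(0.677912)(-129.5) + (0.790017)(-406.0) = -241.86 m.
1° of latitude spans πR/180 = 111177 m, so Δφ = -241.86 / 111177 × 3600 = -7.832″.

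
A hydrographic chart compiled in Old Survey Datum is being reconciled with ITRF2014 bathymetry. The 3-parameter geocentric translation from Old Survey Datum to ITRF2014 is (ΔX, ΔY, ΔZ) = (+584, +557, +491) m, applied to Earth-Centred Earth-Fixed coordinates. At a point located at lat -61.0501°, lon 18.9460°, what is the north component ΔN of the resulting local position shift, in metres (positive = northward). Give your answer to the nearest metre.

ΔN = 879 m

At φ = -61.0501°, λ = 18.9460°: sin φ = -0.875043, cos φ = 0.484045, sin λ = 0.324677, cos λ = 0.945825.
ΔN = −sin φ cos λ·ΔX − sin φ sin λ·ΔY + cos φ·ΔZ = −(-0.875043)(0.945825)(584) − (-0.875043)(0.324677)(557) + (0.484045)(491) = 879.25 m.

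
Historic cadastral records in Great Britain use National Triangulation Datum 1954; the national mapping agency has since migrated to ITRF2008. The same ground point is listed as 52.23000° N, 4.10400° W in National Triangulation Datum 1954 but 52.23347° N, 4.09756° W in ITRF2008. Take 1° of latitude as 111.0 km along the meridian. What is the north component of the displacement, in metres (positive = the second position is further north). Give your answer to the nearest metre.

Δφ = 52.23347° − 52.23000° = +0.00347°; Δλ = -4.09756° − -4.10400° = +0.00644°.
ΔN = Δφ × 111000 = 385.2 m; ΔE = Δλ × 111000 × cos(52.23000°) = +0.00644 × 111000 × 0.612493 = 437.8 m.

ΔN = 385 m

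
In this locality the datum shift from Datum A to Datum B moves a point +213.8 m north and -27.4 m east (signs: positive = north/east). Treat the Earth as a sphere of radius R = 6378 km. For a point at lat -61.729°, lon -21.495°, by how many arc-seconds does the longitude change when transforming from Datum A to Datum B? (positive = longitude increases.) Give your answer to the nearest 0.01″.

At latitude -61.729°, cos φ = 0.473642.
One radian of longitude at latitude φ spans R cos φ, so Δλ = ΔE / (R cos φ) = -27.4 / (6378000 × 0.473642) = -9.0702e-06 rad = -1.871″.

Δλ = -1.87″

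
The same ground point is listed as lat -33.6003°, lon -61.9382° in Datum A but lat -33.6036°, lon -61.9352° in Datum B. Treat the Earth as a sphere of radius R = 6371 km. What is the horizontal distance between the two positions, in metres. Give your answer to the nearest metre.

Δφ = -33.6036° − -33.6003° = -0.0033°; Δλ = -61.9352° − -61.9382° = +0.0030°.
1° along a meridian = πR/180 = 111195 m.
ΔN = Δφ × 111195 = -366.9 m; ΔE = Δλ × 111195 × cos(-33.6003°) = +0.0030 × 111195 × 0.832918 = 277.8 m.
Distance = √(ΔE² + ΔN²) = √(277.8² + (-366.9)²) = 460.3 m.

460 m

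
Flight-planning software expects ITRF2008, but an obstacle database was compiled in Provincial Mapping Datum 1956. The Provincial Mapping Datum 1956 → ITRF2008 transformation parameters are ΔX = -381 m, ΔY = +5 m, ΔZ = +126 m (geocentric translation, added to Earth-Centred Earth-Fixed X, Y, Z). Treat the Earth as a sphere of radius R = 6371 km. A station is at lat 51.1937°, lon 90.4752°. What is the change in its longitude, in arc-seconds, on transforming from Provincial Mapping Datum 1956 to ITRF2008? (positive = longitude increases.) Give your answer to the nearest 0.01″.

Δλ = 19.68″

sin φ = 0.779269, cos φ = 0.626690, sin λ = 0.999966, cos λ = -0.008294.
East component: ΔE = −sin λ·ΔX + cos λ·ΔY = −(0.999966)(-381) + (-0.008294)(5) = 380.95 m.
1° of latitude spans πR/180 = 111195 m; at latitude φ, 1° of longitude spans that × cos φ = 69684.7 m, so Δλ = 380.95 / 69684.7 × 3600 = 19.680″.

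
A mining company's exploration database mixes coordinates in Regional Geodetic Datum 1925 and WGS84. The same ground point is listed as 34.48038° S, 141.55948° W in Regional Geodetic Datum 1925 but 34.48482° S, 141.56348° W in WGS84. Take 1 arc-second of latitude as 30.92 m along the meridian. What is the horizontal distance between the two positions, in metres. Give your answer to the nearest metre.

616 m

Δφ = -34.48482° − -34.48038° = -0.00444°; Δλ = -141.56348° − -141.55948° = -0.00400°.
1° of latitude = 3600 × 30.92 = 111312 m.
ΔN = Δφ × 111312 = -494.2 m; ΔE = Δλ × 111312 × cos(-34.48038°) = -0.00400 × 111312 × 0.824320 = -367.0 m.
Distance = √(ΔE² + ΔN²) = √((-367.0)² + (-494.2)²) = 615.6 m.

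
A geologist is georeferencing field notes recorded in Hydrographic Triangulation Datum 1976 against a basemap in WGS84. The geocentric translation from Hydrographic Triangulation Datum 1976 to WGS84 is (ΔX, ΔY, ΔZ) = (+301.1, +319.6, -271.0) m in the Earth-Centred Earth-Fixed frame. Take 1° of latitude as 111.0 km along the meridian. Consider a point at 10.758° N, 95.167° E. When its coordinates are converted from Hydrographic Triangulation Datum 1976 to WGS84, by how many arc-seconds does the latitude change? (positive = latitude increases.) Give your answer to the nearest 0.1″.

Δφ = -10.4″

sin φ = 0.186661, cos φ = 0.982424, sin λ = 0.995936, cos λ = -0.090059.
North component: ΔN = −sin φ cos λ·ΔX − sin φ sin λ·ΔY + cos φ·ΔZ = −(0.186661)(-0.090059)(301.1) − (0.186661)(0.995936)(319.6) + (0.982424)(-271.0) = -320.59 m.
1° of latitude spans 111000 m, so Δφ = -320.59 / 111000 × 3600 = -10.398″.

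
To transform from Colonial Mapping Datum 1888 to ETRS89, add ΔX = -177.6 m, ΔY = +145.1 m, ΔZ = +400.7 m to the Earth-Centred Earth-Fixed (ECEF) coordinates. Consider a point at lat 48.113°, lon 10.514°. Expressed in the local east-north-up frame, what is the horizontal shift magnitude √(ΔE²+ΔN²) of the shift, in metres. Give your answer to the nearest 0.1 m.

At φ = 48.113°, λ = 10.514°: sin φ = 0.744463, cos φ = 0.667664, sin λ = 0.182476, cos λ = 0.983210.
ΔE = −sin λ·ΔX + cos λ·ΔY = −(0.182476)·(-177.6) + (0.983210)·(145.1) = 175.07 m.
ΔN = −sin φ cos λ·ΔX − sin φ sin λ·ΔY + cos φ·ΔZ = −(0.744463)(0.983210)(-177.6) − (0.744463)(0.182476)(145.1) + (0.667664)(400.7) = 377.82 m.
Horizontal magnitude = √(ΔE² + ΔN²) = √(175.07² + 377.82²) = 416.41 m.

416.4 m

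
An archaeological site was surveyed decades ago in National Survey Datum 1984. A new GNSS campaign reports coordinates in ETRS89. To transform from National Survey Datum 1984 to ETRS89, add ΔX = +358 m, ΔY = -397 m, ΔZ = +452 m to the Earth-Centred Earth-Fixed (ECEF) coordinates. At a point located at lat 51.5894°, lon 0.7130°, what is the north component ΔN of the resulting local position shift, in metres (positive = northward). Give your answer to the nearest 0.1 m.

ΔN = 4.2 m

At φ = 51.5894°, λ = 0.7130°: sin φ = 0.783579, cos φ = 0.621293, sin λ = 0.012444, cos λ = 0.999923.
ΔN = −sin φ cos λ·ΔX − sin φ sin λ·ΔY + cos φ·ΔZ = −(0.783579)(0.999923)(358) − (0.783579)(0.012444)(-397) + (0.621293)(452) = 4.20 m.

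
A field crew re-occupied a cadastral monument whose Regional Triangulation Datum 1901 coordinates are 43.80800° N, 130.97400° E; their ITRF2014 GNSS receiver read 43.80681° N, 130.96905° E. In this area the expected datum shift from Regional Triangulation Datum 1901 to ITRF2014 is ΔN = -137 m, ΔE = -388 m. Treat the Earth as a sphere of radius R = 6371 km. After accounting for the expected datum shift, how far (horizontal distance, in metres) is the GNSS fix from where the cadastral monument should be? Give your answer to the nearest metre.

Observed coordinate differences: Δφ = -0.00119°, Δλ = -0.00495°.
Converting to metres (1° lat = 111195 m, cos φ = 0.721664): observed ΔN = -132.3 m, observed ΔE = -397.2 m.
Subtracting the expected shift leaves a residual of -132.3 − (-137) = 4.7 m north and -397.2 − (-388) = -9.2 m east.
Residual distance = √(4.7² + (-9.2)²) = 10.3 m.

10 m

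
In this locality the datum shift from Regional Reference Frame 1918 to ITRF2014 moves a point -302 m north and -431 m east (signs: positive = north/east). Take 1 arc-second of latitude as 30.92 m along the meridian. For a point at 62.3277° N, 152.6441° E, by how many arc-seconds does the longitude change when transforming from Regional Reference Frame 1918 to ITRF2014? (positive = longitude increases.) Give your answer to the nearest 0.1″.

Δλ = -30.0″

At latitude 62.3277°, cos φ = 0.464414.
1″ of longitude at this latitude = 30.92 × cos φ = 14.3597 m, so Δλ = -431.0 / 14.3597 = -30.015″.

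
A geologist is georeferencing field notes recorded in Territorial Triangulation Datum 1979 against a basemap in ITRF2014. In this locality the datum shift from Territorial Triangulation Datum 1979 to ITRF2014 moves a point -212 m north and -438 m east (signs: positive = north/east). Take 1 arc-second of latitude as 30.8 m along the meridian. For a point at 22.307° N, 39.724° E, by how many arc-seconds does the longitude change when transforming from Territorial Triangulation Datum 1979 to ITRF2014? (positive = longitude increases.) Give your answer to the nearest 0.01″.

At latitude 22.307°, cos φ = 0.925163.
1″ of longitude at this latitude = 30.80 × cos φ = 28.4950 m, so Δλ = -438.0 / 28.4950 = -15.371″.

Δλ = -15.37″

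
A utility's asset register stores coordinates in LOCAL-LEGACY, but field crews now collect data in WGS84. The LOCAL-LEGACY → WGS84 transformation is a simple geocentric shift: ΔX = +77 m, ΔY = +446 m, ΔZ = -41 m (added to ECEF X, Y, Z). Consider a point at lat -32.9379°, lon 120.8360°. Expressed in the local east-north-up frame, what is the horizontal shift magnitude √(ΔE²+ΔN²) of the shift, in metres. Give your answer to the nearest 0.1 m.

331.8 m

At φ = -32.9379°, λ = 120.8360°: sin φ = -0.543730, cos φ = 0.839260, sin λ = 0.858638, cos λ = -0.512582.
ΔE = −sin λ·ΔX + cos λ·ΔY = −(0.858638)·(77) + (-0.512582)·(446) = -294.73 m.
ΔN = −sin φ cos λ·ΔX − sin φ sin λ·ΔY + cos φ·ΔZ = −(-0.543730)(-0.512582)(77) − (-0.543730)(0.858638)(446) + (0.839260)(-41) = 152.35 m.
Horizontal magnitude = √(ΔE² + ΔN²) = √((-294.73)² + 152.35²) = 331.78 m.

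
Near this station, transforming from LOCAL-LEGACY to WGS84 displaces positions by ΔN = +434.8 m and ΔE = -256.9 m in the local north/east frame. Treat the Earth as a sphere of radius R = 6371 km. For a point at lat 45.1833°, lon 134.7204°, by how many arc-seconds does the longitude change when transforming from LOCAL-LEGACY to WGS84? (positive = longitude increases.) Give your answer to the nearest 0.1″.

At latitude 45.1833°, cos φ = 0.704841.
One radian of longitude at latitude φ spans R cos φ, so Δλ = ΔE / (R cos φ) = -256.9 / (6371000 × 0.704841) = -5.7209e-05 rad = -11.800″.

Δλ = -11.8″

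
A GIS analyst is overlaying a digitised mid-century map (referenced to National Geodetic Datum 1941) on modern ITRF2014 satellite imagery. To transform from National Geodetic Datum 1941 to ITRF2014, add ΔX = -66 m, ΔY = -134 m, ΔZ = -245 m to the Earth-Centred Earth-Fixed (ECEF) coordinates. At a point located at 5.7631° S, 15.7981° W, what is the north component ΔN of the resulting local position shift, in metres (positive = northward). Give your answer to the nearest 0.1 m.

ΔN = -246.5 m

At φ = -5.7631°, λ = -15.7981°: sin φ = -0.100416, cos φ = 0.994946, sin λ = -0.272248, cos λ = 0.962227.
ΔN = −sin φ cos λ·ΔX − sin φ sin λ·ΔY + cos φ·ΔZ = −(-0.100416)(0.962227)(-66) − (-0.100416)(-0.272248)(-134) + (0.994946)(-245) = -246.48 m.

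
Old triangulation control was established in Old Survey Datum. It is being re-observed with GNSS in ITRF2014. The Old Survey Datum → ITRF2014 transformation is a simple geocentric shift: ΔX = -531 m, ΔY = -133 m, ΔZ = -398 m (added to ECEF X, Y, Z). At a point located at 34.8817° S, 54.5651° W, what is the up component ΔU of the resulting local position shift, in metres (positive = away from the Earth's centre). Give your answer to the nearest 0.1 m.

ΔU = 64.0 m

At φ = -34.8817°, λ = -54.5651°: sin φ = -0.571884, cos φ = 0.820335, sin λ = -0.814775, cos λ = 0.579778.
ΔU = cos φ cos λ·ΔX + cos φ sin λ·ΔY + sin φ·ΔZ = (0.820335)(0.579778)(-531) + (0.820335)(-0.814775)(-133) + (-0.571884)(-398) = 63.96 m.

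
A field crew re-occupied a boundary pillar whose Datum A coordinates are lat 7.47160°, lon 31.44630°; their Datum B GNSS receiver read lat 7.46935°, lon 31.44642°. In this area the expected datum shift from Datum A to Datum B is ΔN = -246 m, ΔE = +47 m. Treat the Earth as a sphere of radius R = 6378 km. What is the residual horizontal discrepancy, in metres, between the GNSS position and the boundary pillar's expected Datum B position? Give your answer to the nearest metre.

Observed coordinate differences: Δφ = -0.00225°, Δλ = +0.00012°.
Converting to metres (1° lat = 111317 m, cos φ = 0.991509): observed ΔN = -250.5 m, observed ΔE = 13.2 m.
Subtracting the expected shift leaves a residual of -250.5 − (-246) = -4.5 m north and 13.2 − (47) = -33.8 m east.
Residual distance = √((-4.5)² + (-33.8)²) = 34.0 m.

34 m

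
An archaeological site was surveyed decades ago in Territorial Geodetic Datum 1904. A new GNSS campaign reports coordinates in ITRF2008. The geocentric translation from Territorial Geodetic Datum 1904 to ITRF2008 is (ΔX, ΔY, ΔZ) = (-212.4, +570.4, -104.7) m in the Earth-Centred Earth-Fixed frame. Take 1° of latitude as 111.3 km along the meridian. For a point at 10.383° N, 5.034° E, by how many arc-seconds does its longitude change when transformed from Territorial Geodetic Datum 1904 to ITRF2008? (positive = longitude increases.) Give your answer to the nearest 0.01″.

sin φ = 0.180227, cos φ = 0.983625, sin λ = 0.087747, cos λ = 0.996143.
East component: ΔE = −sin λ·ΔX + cos λ·ΔY = −(0.087747)(-212.4) + (0.996143)(570.4) = 586.84 m.
1° of latitude spans 111300 m; at latitude φ, 1° of longitude spans that × cos φ = 109477.5 m, so Δλ = 586.84 / 109477.5 × 3600 = 19.297″.

Δλ = 19.30″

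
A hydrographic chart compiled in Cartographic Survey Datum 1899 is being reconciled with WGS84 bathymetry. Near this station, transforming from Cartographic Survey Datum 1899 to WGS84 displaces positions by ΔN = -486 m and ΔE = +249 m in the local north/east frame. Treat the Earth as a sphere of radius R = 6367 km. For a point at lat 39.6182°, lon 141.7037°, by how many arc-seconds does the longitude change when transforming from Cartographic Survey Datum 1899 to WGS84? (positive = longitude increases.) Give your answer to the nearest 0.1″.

At latitude 39.6182°, cos φ = 0.770311.
One radian of longitude at latitude φ spans R cos φ, so Δλ = ΔE / (R cos φ) = 249.0 / (6367000 × 0.770311) = 5.0769e-05 rad = 10.472″.

Δλ = 10.5″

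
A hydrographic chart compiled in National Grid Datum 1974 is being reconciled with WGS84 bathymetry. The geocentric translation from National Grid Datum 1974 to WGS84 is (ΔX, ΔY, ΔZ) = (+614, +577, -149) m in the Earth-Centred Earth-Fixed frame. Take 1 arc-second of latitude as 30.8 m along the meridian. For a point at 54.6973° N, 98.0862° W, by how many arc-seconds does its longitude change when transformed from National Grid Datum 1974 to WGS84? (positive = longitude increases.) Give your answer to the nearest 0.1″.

sin φ = 0.816110, cos φ = 0.577896, sin λ = -0.990058, cos λ = -0.140663.
East component: ΔE = −sin λ·ΔX + cos λ·ΔY = −(-0.990058)(614) + (-0.140663)(577) = 526.73 m.
1° of latitude spans 3600 × 30.80 = 110880 m; at latitude φ, 1° of longitude spans that × cos φ = 64077.1 m, so Δλ = 526.73 / 64077.1 × 3600 = 29.593″.

Δλ = 29.6″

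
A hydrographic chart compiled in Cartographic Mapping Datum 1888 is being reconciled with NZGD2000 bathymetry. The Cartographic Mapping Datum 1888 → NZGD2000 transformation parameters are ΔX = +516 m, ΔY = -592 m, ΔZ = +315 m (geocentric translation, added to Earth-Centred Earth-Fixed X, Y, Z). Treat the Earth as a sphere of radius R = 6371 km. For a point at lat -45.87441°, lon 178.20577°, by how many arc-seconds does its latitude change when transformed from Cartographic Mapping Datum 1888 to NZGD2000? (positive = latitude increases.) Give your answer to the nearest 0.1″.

Δφ = -5.3″

sin φ = -0.717815, cos φ = 0.696233, sin λ = 0.031310, cos λ = -0.999510.
North component: ΔN = −sin φ cos λ·ΔX − sin φ sin λ·ΔY + cos φ·ΔZ = −(-0.717815)(-0.999510)(516) − (-0.717815)(0.031310)(-592) + (0.696233)(315) = -164.20 m.
1° of latitude spans πR/180 = 111195 m, so Δφ = -164.20 / 111195 × 3600 = -5.316″.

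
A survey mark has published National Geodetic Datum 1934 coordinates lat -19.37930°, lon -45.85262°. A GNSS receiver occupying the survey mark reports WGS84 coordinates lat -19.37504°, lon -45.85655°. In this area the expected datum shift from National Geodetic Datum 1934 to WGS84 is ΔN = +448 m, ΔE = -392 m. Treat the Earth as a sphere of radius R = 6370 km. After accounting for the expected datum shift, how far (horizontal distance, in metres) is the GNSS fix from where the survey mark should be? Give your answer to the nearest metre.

Observed coordinate differences: Δφ = +0.00426°, Δλ = -0.00393°.
Converting to metres (1° lat = 111177 m, cos φ = 0.943343): observed ΔN = 473.6 m, observed ΔE = -412.2 m.
Subtracting the expected shift leaves a residual of 473.6 − (448) = 25.6 m north and -412.2 − (-392) = -20.2 m east.
Residual distance = √(25.6² + (-20.2)²) = 32.6 m.

33 m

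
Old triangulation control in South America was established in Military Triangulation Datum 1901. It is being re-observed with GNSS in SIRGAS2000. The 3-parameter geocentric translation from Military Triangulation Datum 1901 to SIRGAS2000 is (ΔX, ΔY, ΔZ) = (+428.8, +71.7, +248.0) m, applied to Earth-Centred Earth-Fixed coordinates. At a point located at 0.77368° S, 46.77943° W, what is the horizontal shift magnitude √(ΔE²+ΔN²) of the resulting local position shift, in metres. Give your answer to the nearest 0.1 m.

The local east axis at (φ, λ) is (−sin λ, cos λ, 0), so ΔE = −sin(-46.77943°)·428.8 + cos(-46.77943°)·71.7 = 361.58 m.
The local north axis is (−sin φ cos λ, −sin φ sin λ, cos φ), giving ΔN = 3.965 − 0.706 + 247.977 = 251.24 m.
Horizontal magnitude = √(ΔE² + ΔN²) = √(361.58² + 251.24²) = 440.29 m.

440.3 m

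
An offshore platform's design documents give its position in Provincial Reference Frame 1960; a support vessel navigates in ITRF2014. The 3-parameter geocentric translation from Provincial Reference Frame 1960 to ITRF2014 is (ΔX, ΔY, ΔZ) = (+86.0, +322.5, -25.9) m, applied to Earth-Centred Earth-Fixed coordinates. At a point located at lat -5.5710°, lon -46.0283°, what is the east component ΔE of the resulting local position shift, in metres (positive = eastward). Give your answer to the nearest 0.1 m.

ΔE = 285.8 m

At φ = -5.5710°, λ = -46.0283°: sin φ = -0.097079, cos φ = 0.995277, sin λ = -0.719683, cos λ = 0.694303.
ΔE = −sin λ·ΔX + cos λ·ΔY = −(-0.719683)·(86.0) + (0.694303)·(322.5) = 285.81 m.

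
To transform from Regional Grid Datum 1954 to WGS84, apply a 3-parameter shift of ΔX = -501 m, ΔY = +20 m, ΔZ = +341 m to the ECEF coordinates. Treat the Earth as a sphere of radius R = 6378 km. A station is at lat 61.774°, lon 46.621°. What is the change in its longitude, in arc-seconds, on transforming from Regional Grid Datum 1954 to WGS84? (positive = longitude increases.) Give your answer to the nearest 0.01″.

sin φ = 0.881089, cos φ = 0.472951, sin λ = 0.726826, cos λ = 0.686821.
East component: ΔE = −sin λ·ΔX + cos λ·ΔY = −(0.726826)(-501) + (0.686821)(20) = 377.88 m.
1° of latitude spans πR/180 = 111317 m; at latitude φ, 1° of longitude spans that × cos φ = 52647.5 m, so Δλ = 377.88 / 52647.5 × 3600 = 25.839″.

Δλ = 25.84″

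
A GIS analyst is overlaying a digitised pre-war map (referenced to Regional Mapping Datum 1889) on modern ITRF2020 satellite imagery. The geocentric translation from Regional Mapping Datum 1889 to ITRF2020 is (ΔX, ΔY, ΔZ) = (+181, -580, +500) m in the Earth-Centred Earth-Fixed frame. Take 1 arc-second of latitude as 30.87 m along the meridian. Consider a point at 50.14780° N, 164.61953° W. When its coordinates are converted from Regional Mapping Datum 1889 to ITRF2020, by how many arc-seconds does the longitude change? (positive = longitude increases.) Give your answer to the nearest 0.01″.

sin φ = 0.767700, cos φ = 0.640809, sin λ = -0.265227, cos λ = -0.964186.
East component: ΔE = −sin λ·ΔX + cos λ·ΔY = −(-0.265227)(181) + (-0.964186)(-580) = 607.23 m.
1° of latitude spans 3600 × 30.87 = 111132 m; at latitude φ, 1° of longitude spans that × cos φ = 71214.4 m, so Δλ = 607.23 / 71214.4 × 3600 = 30.697″.

Δλ = 30.70″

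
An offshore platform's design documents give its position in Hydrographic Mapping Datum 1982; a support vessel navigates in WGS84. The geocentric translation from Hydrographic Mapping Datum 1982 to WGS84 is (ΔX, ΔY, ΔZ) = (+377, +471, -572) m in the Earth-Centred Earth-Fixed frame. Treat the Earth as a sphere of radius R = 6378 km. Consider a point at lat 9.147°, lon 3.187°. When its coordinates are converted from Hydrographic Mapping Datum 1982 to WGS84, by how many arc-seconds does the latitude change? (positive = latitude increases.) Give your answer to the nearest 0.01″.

Δφ = -20.33″

sin φ = 0.158968, cos φ = 0.987284, sin λ = 0.055595, cos λ = 0.998453.
North component: ΔN = −sin φ cos λ·ΔX − sin φ sin λ·ΔY + cos φ·ΔZ = −(0.158968)(0.998453)(377) − (0.158968)(0.055595)(471) + (0.987284)(-572) = -628.73 m.
1° of latitude spans πR/180 = 111317 m, so Δφ = -628.73 / 111317 × 3600 = -20.333″.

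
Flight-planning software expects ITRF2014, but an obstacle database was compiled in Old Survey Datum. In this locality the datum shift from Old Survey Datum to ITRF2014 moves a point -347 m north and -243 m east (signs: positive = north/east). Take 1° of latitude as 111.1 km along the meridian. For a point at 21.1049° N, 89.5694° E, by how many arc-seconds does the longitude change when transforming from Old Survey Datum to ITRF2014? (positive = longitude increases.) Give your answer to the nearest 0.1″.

Δλ = -8.4″

At latitude 21.1049°, cos φ = 0.932923.
1° of longitude at this latitude = 111.1 × cos φ = 103.65 km, so Δλ = -243.0 / 103647.7 = -0.0023445° = -8.440″.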